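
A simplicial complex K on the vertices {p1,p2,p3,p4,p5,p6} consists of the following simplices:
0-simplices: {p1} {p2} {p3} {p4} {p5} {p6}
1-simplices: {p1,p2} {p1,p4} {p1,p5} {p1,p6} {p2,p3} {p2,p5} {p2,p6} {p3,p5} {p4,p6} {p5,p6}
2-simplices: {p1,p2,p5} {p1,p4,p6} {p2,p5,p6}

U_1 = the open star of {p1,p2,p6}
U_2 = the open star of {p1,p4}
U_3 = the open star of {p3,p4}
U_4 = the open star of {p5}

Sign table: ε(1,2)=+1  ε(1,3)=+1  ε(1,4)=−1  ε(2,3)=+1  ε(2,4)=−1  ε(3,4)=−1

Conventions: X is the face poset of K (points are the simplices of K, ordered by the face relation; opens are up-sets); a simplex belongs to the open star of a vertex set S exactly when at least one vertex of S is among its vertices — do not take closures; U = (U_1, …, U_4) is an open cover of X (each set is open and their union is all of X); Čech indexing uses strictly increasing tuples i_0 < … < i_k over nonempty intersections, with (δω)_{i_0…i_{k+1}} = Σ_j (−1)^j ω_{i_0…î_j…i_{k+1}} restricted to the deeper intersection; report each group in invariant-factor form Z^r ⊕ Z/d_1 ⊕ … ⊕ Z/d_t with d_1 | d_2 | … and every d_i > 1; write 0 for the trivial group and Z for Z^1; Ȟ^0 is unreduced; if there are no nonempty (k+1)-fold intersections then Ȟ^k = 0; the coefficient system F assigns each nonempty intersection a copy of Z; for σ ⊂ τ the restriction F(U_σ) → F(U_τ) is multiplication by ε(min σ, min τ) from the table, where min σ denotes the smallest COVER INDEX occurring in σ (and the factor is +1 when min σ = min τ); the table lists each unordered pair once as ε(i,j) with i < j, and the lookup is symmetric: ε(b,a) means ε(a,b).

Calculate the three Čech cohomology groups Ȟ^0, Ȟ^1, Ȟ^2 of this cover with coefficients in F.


Ȟ^0(U;F) ≅ Z, Ȟ^1(U;F) ≅ Z and Ȟ^2(U;F) ≅ 0

nerve simplices:
  U1={{p1},{p2},{p6},{p1,p2},{p1,p4},{p1,p5},{p1,p6},{p2,p3},{p2,p5},{p2,p6},{p4,p6},{p5,p6},{p1,p2,p5},{p1,p4,p6},{p2,p5,p6}} U2={{p1},{p4},{p1,p2},{p1,p4},{p1,p5},{p1,p6},{p4,p6},{p1,p2,p5},{p1,p4,p6}} U3={{p3},{p4},{p1,p4},{p2,p3},{p3,p5},{p4,p6},{p1,p4,p6}} U4={{p5},{p1,p5},{p2,p5},{p3,p5},{p5,p6},{p1,p2,p5},{p2,p5,p6}}
  U12={{p1},{p1,p2},{p1,p4},{p1,p5},{p1,p6},{p4,p6},{p1,p2,p5},{p1,p4,p6}} U13={{p1,p4},{p2,p3},{p4,p6},{p1,p4,p6}} U14={{p1,p5},{p2,p5},{p5,p6},{p1,p2,p5},{p2,p5,p6}} U23={{p4},{p1,p4},{p4,p6},{p1,p4,p6}} U24={{p1,p5},{p1,p2,p5}} U34={{p3,p5}}
  U123={{p1,p4},{p4,p6},{p1,p4,p6}} U124={{p1,p5},{p1,p2,p5}}
C dims 4,6,2; δ0: rk 3, SNF 1^3; δ1: rk 2, SNF 1^2
degree 0: 4−3−0 = 1 → Ȟ^0 ≅ Z
degree 1: 6−2−3 = 1 → Ȟ^1 ≅ Z
degree 2: 2−0−2 = 0 → Ȟ^2 ≅ 0


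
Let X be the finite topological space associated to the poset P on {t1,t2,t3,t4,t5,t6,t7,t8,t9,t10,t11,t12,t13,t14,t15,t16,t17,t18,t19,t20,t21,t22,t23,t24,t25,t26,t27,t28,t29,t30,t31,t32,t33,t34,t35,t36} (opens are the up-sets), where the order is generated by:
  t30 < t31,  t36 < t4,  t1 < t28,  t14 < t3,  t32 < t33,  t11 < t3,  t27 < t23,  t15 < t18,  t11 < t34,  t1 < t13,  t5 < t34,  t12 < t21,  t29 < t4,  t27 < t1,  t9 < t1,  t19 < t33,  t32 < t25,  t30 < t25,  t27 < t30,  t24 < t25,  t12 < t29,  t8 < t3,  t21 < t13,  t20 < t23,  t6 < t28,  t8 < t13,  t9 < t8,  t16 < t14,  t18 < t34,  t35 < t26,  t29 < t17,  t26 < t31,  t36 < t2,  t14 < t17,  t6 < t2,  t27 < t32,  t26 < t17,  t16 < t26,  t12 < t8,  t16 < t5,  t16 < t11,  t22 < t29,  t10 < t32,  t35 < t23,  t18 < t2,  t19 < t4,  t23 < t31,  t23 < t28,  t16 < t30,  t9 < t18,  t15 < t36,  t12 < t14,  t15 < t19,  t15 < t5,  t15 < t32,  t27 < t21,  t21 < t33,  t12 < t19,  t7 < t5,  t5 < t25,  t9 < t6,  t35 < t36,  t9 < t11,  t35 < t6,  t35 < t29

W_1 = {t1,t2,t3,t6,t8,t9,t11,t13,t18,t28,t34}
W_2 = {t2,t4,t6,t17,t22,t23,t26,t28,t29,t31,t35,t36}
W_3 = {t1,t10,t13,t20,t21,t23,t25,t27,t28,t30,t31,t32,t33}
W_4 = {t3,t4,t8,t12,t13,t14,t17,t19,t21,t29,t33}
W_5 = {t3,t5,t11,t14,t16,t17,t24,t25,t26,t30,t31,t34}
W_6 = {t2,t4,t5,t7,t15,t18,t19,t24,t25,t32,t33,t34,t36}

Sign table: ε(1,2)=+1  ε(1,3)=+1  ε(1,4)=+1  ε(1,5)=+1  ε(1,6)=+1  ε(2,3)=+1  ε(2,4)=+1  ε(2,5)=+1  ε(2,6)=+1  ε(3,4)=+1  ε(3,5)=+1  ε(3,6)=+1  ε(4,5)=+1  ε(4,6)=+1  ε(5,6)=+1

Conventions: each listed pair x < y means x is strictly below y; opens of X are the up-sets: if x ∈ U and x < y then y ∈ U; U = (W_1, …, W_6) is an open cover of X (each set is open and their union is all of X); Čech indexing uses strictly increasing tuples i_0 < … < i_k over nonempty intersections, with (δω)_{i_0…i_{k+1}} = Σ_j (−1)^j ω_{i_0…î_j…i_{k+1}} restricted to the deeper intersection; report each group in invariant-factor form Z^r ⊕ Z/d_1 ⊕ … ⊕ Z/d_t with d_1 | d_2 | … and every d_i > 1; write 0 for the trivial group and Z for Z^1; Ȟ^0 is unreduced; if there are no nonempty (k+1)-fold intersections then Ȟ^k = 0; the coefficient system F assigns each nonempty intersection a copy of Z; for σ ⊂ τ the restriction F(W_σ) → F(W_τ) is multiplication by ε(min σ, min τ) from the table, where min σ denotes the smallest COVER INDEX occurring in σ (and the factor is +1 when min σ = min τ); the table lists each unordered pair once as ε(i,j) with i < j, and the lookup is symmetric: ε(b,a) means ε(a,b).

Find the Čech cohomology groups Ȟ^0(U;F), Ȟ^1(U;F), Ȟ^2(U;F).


Ȟ^0 = Z, Ȟ^1 = 0 and Ȟ^2 = Z/2

nonempty intersections:
  W12={t2,t6,t28} W13={t1,t13,t28} W14={t3,t8,t13} W15={t3,t11,t34} W16={t2,t18,t34} W23={t23,t28,t31} W24={t4,t17,t29} W25={t17,t26,t31} W26={t2,t4,t36} W34={t13,t21,t33} W35={t25,t30,t31} W36={t25,t32,t33} W45={t3,t14,t17} W46={t4,t19,t33} W56={t5,t24,t25,t34}
  W123={t28} W126={t2} W134={t13} W145={t3} W156={t34} W235={t31} W245={t17} W246={t4} W346={t33} W356={t25}
C dims 6,15,10; δ0: rk 5, SNF 1^5; δ1: rk 10, SNF 1^9·2
Ȟ^0: (6−5)−0=1 ⇒ Z
Ȟ^1: (15−10)−5=0 ⇒ 0
Ȟ^2: (10−0)−10=0 plus torsion [2] ⇒ Z/2


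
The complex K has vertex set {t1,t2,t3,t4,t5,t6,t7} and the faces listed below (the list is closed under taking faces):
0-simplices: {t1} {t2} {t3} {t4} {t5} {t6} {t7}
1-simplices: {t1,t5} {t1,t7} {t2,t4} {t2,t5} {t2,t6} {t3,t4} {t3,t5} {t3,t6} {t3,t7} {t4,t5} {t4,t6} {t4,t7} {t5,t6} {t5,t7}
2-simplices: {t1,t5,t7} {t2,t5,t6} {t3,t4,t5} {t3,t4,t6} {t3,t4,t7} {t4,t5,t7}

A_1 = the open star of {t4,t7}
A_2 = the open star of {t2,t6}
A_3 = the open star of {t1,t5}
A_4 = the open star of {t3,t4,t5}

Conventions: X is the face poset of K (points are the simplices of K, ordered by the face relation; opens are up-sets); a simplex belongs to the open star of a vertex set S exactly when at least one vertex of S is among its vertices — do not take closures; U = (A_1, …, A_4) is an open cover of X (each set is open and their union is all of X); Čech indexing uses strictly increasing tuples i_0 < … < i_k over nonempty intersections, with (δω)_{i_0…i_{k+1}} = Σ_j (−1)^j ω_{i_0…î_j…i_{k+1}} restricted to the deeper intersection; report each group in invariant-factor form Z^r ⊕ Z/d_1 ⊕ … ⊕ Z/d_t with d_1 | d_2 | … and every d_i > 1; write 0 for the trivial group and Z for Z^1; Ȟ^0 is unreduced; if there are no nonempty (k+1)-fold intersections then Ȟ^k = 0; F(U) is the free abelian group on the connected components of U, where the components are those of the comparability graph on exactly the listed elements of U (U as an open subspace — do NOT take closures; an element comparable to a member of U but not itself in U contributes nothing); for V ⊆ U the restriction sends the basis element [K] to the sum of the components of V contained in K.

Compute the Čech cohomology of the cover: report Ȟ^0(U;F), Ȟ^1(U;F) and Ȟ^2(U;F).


Ȟ^0(U;F) ≅ Z; Ȟ^1(U;F) ≅ Z^2; Ȟ^2(U;F) ≅ 0

intersection data:
  A1={{t4},{t7},{t1,t7},{t2,t4},{t3,t4},{t3,t7},{t4,t5},{t4,t6},{t4,t7},{t5,t7},{t1,t5,t7},{t3,t4,t5},{t3,t4,t6},{t3,t4,t7},{t4,t5,t7}} A2={{t2},{t6},{t2,t4},{t2,t5},{t2,t6},{t3,t6},{t4,t6},{t5,t6},{t2,t5,t6},{t3,t4,t6}} A3={{t1},{t5},{t1,t5},{t1,t7},{t2,t5},{t3,t5},{t4,t5},{t5,t6},{t5,t7},{t1,t5,t7},{t2,t5,t6},{t3,t4,t5},{t4,t5,t7}} A4={{t3},{t4},{t5},{t1,t5},{t2,t4},{t2,t5},{t3,t4},{t3,t5},{t3,t6},{t3,t7},{t4,t5},{t4,t6},{t4,t7},{t5,t6},{t5,t7},{t1,t5,t7},{t2,t5,t6},{t3,t4,t5},{t3,t4,t6},{t3,t4,t7},{t4,t5,t7}}
  A12={{t2,t4},{t4,t6},{t3,t4,t6}} A13={{t1,t7},{t4,t5},{t5,t7},{t1,t5,t7},{t3,t4,t5},{t4,t5,t7}} A14={{t4},{t2,t4},{t3,t4},{t3,t7},{t4,t5},{t4,t6},{t4,t7},{t5,t7},{t1,t5,t7},{t3,t4,t5},{t3,t4,t6},{t3,t4,t7},{t4,t5,t7}} A23={{t2,t5},{t5,t6},{t2,t5,t6}} A24={{t2,t4},{t2,t5},{t3,t6},{t4,t6},{t5,t6},{t2,t5,t6},{t3,t4,t6}} A34={{t5},{t1,t5},{t2,t5},{t3,t5},{t4,t5},{t5,t6},{t5,t7},{t1,t5,t7},{t2,t5,t6},{t3,t4,t5},{t4,t5,t7}}
  A124={{t2,t4},{t4,t6},{t3,t4,t6}} A134={{t4,t5},{t5,t7},{t1,t5,t7},{t3,t4,t5},{t4,t5,t7}} A234={{t2,t5},{t5,t6},{t2,t5,t6}}
components per intersection:
  A1: {{t4},{t7},{t1,t7},{t2,t4},{t3,t4},{t3,t7},{t4,t5},{t4,t6},{t4,t7},{t5,t7},{t1,t5,t7},{t3,t4,t5},{t3,t4,t6},{t3,t4,t7},{t4,t5,t7}}
  A2: {{t2},{t6},{t2,t4},{t2,t5},{t2,t6},{t3,t6},{t4,t6},{t5,t6},{t2,t5,t6},{t3,t4,t6}}
  A3: {{t1},{t5},{t1,t5},{t1,t7},{t2,t5},{t3,t5},{t4,t5},{t5,t6},{t5,t7},{t1,t5,t7},{t2,t5,t6},{t3,t4,t5},{t4,t5,t7}}
  A4: {{t3},{t4},{t5},{t1,t5},{t2,t4},{t2,t5},{t3,t4},{t3,t5},{t3,t6},{t3,t7},{t4,t5},{t4,t6},{t4,t7},{t5,t6},{t5,t7},{t1,t5,t7},{t2,t5,t6},{t3,t4,t5},{t3,t4,t6},{t3,t4,t7},{t4,t5,t7}}
  A12: {{t2,t4}} {{t4,t6},{t3,t4,t6}}
  A13: {{t1,t7},{t4,t5},{t5,t7},{t1,t5,t7},{t3,t4,t5},{t4,t5,t7}}
  A14: {{t4},{t2,t4},{t3,t4},{t3,t7},{t4,t5},{t4,t6},{t4,t7},{t5,t7},{t1,t5,t7},{t3,t4,t5},{t3,t4,t6},{t3,t4,t7},{t4,t5,t7}}
  A23: {{t2,t5},{t5,t6},{t2,t5,t6}}
  A24: {{t2,t4}} {{t2,t5},{t5,t6},{t2,t5,t6}} {{t3,t6},{t4,t6},{t3,t4,t6}}
  A34: {{t5},{t1,t5},{t2,t5},{t3,t5},{t4,t5},{t5,t6},{t5,t7},{t1,t5,t7},{t2,t5,t6},{t3,t4,t5},{t4,t5,t7}}
  A124: {{t2,t4}} {{t4,t6},{t3,t4,t6}}
  A134: {{t4,t5},{t5,t7},{t1,t5,t7},{t3,t4,t5},{t4,t5,t7}}
  A234: {{t2,t5},{t5,t6},{t2,t5,t6}}
C dims 4,9,4; δ0: rk 3, SNF 1^3; δ1: rk 4, SNF 1^4
Ȟ^0 = (4 − 3) − 0 = 1, so Ȟ^0 ≅ Z
Ȟ^1 = (9 − 4) − 3 = 2, so Ȟ^1 ≅ Z^2
Ȟ^2 = (4 − 0) − 4 = 0, so Ȟ^2 ≅ 0


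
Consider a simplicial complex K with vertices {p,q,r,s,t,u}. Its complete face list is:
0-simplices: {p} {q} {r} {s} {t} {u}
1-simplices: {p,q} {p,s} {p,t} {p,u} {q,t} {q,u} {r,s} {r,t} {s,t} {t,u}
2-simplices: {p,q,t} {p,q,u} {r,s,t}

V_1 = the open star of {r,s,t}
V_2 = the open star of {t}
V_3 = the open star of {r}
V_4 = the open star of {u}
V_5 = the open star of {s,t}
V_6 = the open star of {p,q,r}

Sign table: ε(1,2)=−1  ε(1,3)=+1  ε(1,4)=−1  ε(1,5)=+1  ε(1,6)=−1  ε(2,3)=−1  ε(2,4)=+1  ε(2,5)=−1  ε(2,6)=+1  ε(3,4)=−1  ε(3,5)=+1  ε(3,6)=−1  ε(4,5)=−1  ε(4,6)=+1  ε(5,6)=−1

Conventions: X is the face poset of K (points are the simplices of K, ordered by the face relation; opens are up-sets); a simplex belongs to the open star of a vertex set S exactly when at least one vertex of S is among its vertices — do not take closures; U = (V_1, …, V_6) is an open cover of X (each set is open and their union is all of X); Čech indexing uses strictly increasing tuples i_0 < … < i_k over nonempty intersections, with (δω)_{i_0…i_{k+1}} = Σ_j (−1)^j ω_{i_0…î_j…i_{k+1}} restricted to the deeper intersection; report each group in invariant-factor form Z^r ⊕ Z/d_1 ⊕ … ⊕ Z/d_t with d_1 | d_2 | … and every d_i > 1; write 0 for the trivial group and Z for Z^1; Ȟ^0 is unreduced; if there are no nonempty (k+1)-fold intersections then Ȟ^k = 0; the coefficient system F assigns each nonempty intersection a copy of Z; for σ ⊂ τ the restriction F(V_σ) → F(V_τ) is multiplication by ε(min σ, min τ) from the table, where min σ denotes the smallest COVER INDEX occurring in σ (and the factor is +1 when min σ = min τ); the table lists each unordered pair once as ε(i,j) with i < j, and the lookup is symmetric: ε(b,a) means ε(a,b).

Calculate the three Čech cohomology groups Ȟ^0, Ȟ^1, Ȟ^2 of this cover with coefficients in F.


Ȟ^0 = Z, Ȟ^1 = Z and Ȟ^2 = 0

intersection data:
  V1={{r},{s},{t},{p,s},{p,t},{q,t},{r,s},{r,t},{s,t},{t,u},{p,q,t},{r,s,t}} V2={{t},{p,t},{q,t},{r,t},{s,t},{t,u},{p,q,t},{r,s,t}} V3={{r},{r,s},{r,t},{r,s,t}} V4={{u},{p,u},{q,u},{t,u},{p,q,u}} V5={{s},{t},{p,s},{p,t},{q,t},{r,s},{r,t},{s,t},{t,u},{p,q,t},{r,s,t}} V6={{p},{q},{r},{p,q},{p,s},{p,t},{p,u},{q,t},{q,u},{r,s},{r,t},{p,q,t},{p,q,u},{r,s,t}}
  V12={{t},{p,t},{q,t},{r,t},{s,t},{t,u},{p,q,t},{r,s,t}} V13={{r},{r,s},{r,t},{r,s,t}} V14={{t,u}} V15={{s},{t},{p,s},{p,t},{q,t},{r,s},{r,t},{s,t},{t,u},{p,q,t},{r,s,t}} V16={{r},{p,s},{p,t},{q,t},{r,s},{r,t},{p,q,t},{r,s,t}} V23={{r,t},{r,s,t}} V24={{t,u}} V25={{t},{p,t},{q,t},{r,t},{s,t},{t,u},{p,q,t},{r,s,t}} V26={{p,t},{q,t},{r,t},{p,q,t},{r,s,t}} V35={{r,s},{r,t},{r,s,t}} V36={{r},{r,s},{r,t},{r,s,t}} V45={{t,u}} V46={{p,u},{q,u},{p,q,u}} V56={{p,s},{p,t},{q,t},{r,s},{r,t},{p,q,t},{r,s,t}}
  V123={{r,t},{r,s,t}} V124={{t,u}} V125={{t},{p,t},{q,t},{r,t},{s,t},{t,u},{p,q,t},{r,s,t}} V126={{p,t},{q,t},{r,t},{p,q,t},{r,s,t}} V135={{r,s},{r,t},{r,s,t}} V136={{r},{r,s},{r,t},{r,s,t}} V145={{t,u}} V156={{p,s},{p,t},{q,t},{r,s},{r,t},{p,q,t},{r,s,t}} V235={{r,t},{r,s,t}} V236={{r,t},{r,s,t}} V245={{t,u}} V256={{p,t},{q,t},{r,t},{p,q,t},{r,s,t}} V356={{r,s},{r,t},{r,s,t}}
  V1235={{r,t},{r,s,t}} V1236={{r,t},{r,s,t}} V1245={{t,u}} V1256={{p,t},{q,t},{r,t},{p,q,t},{r,s,t}} V1356={{r,s},{r,t},{r,s,t}} V2356={{r,t},{r,s,t}}
  V12356={{r,t},{r,s,t}}
C dims 6,14,13,6; δ0: rk 5, SNF 1^5; δ1: rk 8, SNF 1^8; δ2: rk 5, SNF 1^5
Ȟ^0 = (6 − 5) − 0 = 1, so Ȟ^0 ≅ Z
Ȟ^1 = (14 − 8) − 5 = 1, so Ȟ^1 ≅ Z
Ȟ^2 = (13 − 5) − 8 = 0, so Ȟ^2 ≅ 0


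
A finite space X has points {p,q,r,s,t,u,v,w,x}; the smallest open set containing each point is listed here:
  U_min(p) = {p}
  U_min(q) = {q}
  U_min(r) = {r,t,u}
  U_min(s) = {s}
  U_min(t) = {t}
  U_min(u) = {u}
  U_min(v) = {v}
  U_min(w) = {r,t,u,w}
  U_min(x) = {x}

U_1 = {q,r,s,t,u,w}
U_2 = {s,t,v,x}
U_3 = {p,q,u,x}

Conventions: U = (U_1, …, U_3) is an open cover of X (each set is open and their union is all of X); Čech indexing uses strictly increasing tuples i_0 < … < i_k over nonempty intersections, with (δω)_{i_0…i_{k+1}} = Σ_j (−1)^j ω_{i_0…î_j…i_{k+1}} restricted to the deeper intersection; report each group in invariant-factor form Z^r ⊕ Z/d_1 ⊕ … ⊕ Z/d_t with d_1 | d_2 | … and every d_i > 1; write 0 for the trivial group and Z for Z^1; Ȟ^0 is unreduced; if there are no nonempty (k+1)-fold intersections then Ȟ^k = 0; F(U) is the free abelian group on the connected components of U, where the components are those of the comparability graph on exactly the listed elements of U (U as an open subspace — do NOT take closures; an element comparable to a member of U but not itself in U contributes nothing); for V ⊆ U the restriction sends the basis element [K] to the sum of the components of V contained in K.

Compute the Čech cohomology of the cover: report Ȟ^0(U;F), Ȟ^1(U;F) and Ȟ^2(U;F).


cover nerve:
  U12={s,t} U13={q,u} U23={x}
components per intersection:
  U1: {q} {r,t,u,w} {s}
  U2: {s} {t} {v} {x}
  U3: {p} {q} {u} {x}
  U12: {s} {t}
  U13: {q} {u}
  U23: {x}
C dims 11,5; δ0: rk 5, SNF 1^5
Ȟ^0: (11−5)−0=6 ⇒ Z^6
Ȟ^1: (5−0)−5=0 ⇒ 0
Ȟ^2: (0−0)−0=0 ⇒ 0

Ȟ^0 = Z^6, Ȟ^1 = 0 and Ȟ^2 = 0


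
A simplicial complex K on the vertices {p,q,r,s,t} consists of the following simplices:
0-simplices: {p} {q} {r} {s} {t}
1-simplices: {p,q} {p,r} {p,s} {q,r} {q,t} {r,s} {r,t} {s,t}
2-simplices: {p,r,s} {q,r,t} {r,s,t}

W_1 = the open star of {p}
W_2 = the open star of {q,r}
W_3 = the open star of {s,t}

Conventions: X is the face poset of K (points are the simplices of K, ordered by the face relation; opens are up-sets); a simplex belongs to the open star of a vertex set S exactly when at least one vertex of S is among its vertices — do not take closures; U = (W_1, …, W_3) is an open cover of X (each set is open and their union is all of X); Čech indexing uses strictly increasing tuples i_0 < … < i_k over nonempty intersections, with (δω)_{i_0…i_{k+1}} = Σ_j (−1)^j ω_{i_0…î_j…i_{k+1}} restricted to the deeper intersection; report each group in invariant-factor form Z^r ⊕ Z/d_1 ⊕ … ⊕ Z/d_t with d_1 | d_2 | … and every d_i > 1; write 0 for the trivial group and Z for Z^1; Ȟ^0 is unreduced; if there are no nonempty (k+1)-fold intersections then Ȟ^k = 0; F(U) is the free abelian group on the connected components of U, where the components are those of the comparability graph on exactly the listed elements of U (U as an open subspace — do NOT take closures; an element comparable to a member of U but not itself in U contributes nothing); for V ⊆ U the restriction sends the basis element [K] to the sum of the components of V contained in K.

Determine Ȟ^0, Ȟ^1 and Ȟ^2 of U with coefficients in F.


cover nerve:
  W1={{p},{p,q},{p,r},{p,s},{p,r,s}} W2={{q},{r},{p,q},{p,r},{q,r},{q,t},{r,s},{r,t},{p,r,s},{q,r,t},{r,s,t}} W3={{s},{t},{p,s},{q,t},{r,s},{r,t},{s,t},{p,r,s},{q,r,t},{r,s,t}}
  W12={{p,q},{p,r},{p,r,s}} W13={{p,s},{p,r,s}} W23={{q,t},{r,s},{r,t},{p,r,s},{q,r,t},{r,s,t}}
  W123={{p,r,s}}
components per intersection:
  W1: {{p},{p,q},{p,r},{p,s},{p,r,s}}
  W2: {{q},{r},{p,q},{p,r},{q,r},{q,t},{r,s},{r,t},{p,r,s},{q,r,t},{r,s,t}}
  W3: {{s},{t},{p,s},{q,t},{r,s},{r,t},{s,t},{p,r,s},{q,r,t},{r,s,t}}
  W12: {{p,q}} {{p,r},{p,r,s}}
  W13: {{p,s},{p,r,s}}
  W23: {{q,t},{r,s},{r,t},{p,r,s},{q,r,t},{r,s,t}}
  W123: {{p,r,s}}
C dims 3,4,1; δ0: rk 2, SNF 1^2; δ1: rk 1, SNF 1^1
Ȟ^0: (3−2)−0=1 ⇒ Z
Ȟ^1: (4−1)−2=1 ⇒ Z
Ȟ^2: (1−0)−1=0 ⇒ 0

Ȟ^0 ≅ Z, Ȟ^1 ≅ Z, Ȟ^2 ≅ 0


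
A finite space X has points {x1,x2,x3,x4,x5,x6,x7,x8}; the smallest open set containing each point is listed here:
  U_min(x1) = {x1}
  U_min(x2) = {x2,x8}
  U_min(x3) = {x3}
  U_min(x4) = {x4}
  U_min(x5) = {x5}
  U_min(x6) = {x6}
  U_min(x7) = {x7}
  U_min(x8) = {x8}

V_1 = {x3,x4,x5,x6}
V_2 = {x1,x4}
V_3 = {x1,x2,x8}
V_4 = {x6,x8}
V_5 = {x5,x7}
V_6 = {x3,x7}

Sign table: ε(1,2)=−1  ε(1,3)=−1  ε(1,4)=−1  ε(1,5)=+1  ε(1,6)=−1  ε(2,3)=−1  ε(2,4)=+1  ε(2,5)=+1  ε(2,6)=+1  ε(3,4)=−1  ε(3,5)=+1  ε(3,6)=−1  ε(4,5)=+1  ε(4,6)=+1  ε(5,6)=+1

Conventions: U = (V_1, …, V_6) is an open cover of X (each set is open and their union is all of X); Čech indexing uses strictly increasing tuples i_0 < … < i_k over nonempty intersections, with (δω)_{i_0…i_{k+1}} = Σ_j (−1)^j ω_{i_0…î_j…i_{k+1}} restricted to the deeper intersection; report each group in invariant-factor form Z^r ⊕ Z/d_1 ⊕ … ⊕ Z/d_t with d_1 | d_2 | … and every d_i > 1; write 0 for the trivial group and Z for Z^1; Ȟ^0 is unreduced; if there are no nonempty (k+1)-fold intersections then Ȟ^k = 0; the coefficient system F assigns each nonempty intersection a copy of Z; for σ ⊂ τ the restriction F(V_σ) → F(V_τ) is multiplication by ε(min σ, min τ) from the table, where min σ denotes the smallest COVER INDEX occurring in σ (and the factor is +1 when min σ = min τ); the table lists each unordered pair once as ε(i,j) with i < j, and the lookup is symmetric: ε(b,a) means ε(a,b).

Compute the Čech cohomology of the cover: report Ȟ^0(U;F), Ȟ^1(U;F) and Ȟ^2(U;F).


nerve of the cover:
  V12={x4} V14={x6} V15={x5} V16={x3} V23={x1} V34={x8} V56={x7}
C dims 6,7; δ0: rk 6, SNF 1^5·2
Ȟ^0 = (6 − 6) − 0 = 0, so Ȟ^0 ≅ 0
Ȟ^1 = (7 − 0) − 6 = 1 plus torsion [2], so Ȟ^1 ≅ Z ⊕ Z/2
Ȟ^2 = (0 − 0) − 0 = 0, so Ȟ^2 ≅ 0

Ȟ^0(U;F) ≅ 0,  Ȟ^1(U;F) ≅ Z ⊕ Z/2,  Ȟ^2(U;F) ≅ 0


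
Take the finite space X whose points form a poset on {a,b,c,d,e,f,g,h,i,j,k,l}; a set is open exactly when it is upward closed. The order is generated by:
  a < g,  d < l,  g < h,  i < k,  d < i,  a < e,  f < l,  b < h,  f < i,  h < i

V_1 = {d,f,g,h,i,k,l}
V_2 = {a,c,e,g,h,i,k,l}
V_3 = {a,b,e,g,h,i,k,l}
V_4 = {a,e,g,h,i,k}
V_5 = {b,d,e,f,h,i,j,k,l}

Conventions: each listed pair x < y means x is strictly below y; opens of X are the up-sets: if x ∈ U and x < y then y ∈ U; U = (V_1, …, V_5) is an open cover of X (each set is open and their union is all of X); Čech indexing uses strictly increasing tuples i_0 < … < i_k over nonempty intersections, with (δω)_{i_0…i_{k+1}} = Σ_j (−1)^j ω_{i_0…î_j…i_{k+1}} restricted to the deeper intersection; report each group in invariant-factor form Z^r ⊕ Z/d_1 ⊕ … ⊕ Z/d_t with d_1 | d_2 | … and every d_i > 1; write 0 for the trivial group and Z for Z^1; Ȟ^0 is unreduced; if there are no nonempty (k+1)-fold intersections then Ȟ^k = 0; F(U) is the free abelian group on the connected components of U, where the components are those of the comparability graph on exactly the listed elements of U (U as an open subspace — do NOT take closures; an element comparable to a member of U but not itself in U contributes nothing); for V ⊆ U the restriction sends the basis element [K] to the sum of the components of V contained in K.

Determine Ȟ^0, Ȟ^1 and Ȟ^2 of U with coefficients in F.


Ȟ^0 ≅ Z^3; Ȟ^1 ≅ 0; Ȟ^2 ≅ 0

nonempty overlaps:
  V12={g,h,i,k,l} V13={g,h,i,k,l} V14={g,h,i,k} V15={d,f,h,i,k,l} V23={a,e,g,h,i,k,l} V24={a,e,g,h,i,k} V25={e,h,i,k,l} V34={a,e,g,h,i,k} V35={b,e,h,i,k,l} V45={e,h,i,k}
  V123={g,h,i,k,l} V124={g,h,i,k} V125={h,i,k,l} V134={g,h,i,k} V135={h,i,k,l} V145={h,i,k} V234={a,e,g,h,i,k} V235={e,h,i,k,l} V245={e,h,i,k} V345={e,h,i,k}
  V1234={g,h,i,k} V1235={h,i,k,l} V1245={h,i,k} V1345={h,i,k} V2345={e,h,i,k}
  V12345={h,i,k}
components per intersection:
  V1: {d,f,g,h,i,k,l}
  V2: {a,e,g,h,i,k} {c} {l}
  V3: {a,b,e,g,h,i,k} {l}
  V4: {a,e,g,h,i,k}
  V5: {b,d,f,h,i,k,l} {e} {j}
  V12: {g,h,i,k} {l}
  V13: {g,h,i,k} {l}
  V14: {g,h,i,k}
  V15: {d,f,h,i,k,l}
  V23: {a,e,g,h,i,k} {l}
  V24: {a,e,g,h,i,k}
  V25: {e} {h,i,k} {l}
  V34: {a,e,g,h,i,k}
  V35: {b,h,i,k} {e} {l}
  V45: {e} {h,i,k}
  V123: {g,h,i,k} {l}
  V124: {g,h,i,k}
  V125: {h,i,k} {l}
  V134: {g,h,i,k}
  V135: {h,i,k} {l}
  V145: {h,i,k}
  V234: {a,e,g,h,i,k}
  V235: {e} {h,i,k} {l}
  V245: {e} {h,i,k}
  V345: {e} {h,i,k}
  V1234: {g,h,i,k}
  V1235: {h,i,k} {l}
  V1245: {h,i,k}
  V1345: {h,i,k}
  V2345: {e} {h,i,k}
  V12345: {h,i,k}
C dims 10,18,17,7; δ0: rk 7, SNF 1^7; δ1: rk 11, SNF 1^11; δ2: rk 6, SNF 1^6
degree 0: 10−7−0 = 3 → Ȟ^0 ≅ Z^3
degree 1: 18−11−7 = 0 → Ȟ^1 ≅ 0
degree 2: 17−6−11 = 0 → Ȟ^2 ≅ 0


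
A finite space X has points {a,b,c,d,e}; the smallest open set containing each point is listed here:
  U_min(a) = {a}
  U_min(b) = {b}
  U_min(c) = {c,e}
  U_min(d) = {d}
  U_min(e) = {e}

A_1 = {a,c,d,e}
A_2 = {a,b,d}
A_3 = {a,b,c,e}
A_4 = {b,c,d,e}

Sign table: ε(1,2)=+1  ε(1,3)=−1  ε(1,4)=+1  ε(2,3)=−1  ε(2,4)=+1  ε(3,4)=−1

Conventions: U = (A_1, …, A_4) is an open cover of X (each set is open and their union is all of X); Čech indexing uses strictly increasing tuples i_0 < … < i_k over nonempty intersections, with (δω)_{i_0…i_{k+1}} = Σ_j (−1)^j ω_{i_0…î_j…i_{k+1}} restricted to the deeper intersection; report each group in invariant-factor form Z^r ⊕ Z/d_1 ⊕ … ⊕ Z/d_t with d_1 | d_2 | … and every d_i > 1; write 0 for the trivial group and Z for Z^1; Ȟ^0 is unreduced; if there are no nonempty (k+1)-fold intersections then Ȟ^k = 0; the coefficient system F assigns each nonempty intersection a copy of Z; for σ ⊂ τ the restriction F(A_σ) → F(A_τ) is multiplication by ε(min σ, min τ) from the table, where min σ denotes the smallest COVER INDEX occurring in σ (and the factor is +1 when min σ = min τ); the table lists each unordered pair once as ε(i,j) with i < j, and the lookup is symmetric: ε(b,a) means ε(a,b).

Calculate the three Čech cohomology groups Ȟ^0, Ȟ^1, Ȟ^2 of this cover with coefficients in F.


cover nerve:
  A12={a,d} A13={a,c,e} A14={c,d,e} A23={a,b} A24={b,d} A34={b,c,e}
  A123={a} A124={d} A134={c,e} A234={b}
C dims 4,6,4; δ0: rk 3, SNF 1^3; δ1: rk 3, SNF 1^3
Ȟ^0: (4−3)−0=1 ⇒ Z
Ȟ^1: (6−3)−3=0 ⇒ 0
Ȟ^2: (4−0)−3=1 ⇒ Z

Ȟ^0(U;F) ≅ Z, Ȟ^1(U;F) ≅ 0 and Ȟ^2(U;F) ≅ Z


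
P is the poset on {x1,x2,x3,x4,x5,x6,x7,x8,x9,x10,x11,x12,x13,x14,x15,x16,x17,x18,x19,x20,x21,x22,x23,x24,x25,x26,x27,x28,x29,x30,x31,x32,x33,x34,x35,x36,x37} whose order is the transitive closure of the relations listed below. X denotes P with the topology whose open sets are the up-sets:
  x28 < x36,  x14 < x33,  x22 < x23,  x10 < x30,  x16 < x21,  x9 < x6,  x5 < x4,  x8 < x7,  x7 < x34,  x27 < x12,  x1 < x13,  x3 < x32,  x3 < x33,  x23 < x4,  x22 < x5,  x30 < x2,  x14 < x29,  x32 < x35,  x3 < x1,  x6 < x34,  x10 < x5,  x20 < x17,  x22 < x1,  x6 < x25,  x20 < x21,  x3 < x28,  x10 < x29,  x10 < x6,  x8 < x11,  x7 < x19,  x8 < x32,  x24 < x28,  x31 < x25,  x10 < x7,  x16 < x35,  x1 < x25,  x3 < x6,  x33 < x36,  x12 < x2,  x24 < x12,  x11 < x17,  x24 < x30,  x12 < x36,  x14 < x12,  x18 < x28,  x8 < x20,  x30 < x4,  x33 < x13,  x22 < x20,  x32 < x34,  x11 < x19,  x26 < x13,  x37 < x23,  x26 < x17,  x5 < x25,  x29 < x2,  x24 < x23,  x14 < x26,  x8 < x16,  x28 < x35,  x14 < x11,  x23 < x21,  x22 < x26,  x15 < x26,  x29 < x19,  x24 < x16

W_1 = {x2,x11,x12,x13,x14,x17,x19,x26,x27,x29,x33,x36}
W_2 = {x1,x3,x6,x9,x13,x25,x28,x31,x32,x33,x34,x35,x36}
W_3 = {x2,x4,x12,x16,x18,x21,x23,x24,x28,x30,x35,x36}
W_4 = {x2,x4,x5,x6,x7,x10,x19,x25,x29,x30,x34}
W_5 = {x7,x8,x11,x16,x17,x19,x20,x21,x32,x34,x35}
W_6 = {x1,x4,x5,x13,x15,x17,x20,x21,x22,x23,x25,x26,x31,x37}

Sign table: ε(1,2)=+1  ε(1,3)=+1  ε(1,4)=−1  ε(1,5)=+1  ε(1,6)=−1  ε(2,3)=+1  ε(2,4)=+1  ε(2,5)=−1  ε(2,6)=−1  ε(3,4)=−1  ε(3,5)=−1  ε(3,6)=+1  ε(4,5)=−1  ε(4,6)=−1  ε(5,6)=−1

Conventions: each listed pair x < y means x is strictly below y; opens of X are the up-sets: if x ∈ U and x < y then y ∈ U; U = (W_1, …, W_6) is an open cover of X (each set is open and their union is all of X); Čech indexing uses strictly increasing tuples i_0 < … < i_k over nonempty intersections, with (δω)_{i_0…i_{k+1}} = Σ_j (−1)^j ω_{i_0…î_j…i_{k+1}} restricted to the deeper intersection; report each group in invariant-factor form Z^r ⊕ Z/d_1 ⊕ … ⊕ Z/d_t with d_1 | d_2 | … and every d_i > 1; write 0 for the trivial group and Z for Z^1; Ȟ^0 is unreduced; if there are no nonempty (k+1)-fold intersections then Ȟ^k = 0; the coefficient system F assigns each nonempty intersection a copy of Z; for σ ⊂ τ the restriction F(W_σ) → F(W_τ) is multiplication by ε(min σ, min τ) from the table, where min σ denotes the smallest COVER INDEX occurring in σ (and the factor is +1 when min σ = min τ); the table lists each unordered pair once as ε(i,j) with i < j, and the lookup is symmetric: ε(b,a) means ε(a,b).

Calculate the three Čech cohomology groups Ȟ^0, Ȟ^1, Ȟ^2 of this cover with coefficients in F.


Ȟ^0 ≅ 0,  Ȟ^1 ≅ Z/2,  Ȟ^2 ≅ Z

nonempty intersections:
  W12={x13,x33,x36} W13={x2,x12,x36} W14={x2,x19,x29} W15={x11,x17,x19} W16={x13,x17,x26} W23={x28,x35,x36} W24={x6,x25,x34} W25={x32,x34,x35} W26={x1,x13,x25,x31} W34={x2,x4,x30} W35={x16,x21,x35} W36={x4,x21,x23} W45={x7,x19,x34} W46={x4,x5,x25} W56={x17,x20,x21}
  W123={x36} W126={x13} W134={x2} W145={x19} W156={x17} W235={x35} W245={x34} W246={x25} W346={x4} W356={x21}
C dims 6,15,10; δ0: rk 6, SNF 1^5·2; δ1: rk 9, SNF 1^9
Ȟ^0: (6−6)−0=0 ⇒ 0
Ȟ^1: (15−9)−6=0 plus torsion [2] ⇒ Z/2
Ȟ^2: (10−0)−9=1 ⇒ Z


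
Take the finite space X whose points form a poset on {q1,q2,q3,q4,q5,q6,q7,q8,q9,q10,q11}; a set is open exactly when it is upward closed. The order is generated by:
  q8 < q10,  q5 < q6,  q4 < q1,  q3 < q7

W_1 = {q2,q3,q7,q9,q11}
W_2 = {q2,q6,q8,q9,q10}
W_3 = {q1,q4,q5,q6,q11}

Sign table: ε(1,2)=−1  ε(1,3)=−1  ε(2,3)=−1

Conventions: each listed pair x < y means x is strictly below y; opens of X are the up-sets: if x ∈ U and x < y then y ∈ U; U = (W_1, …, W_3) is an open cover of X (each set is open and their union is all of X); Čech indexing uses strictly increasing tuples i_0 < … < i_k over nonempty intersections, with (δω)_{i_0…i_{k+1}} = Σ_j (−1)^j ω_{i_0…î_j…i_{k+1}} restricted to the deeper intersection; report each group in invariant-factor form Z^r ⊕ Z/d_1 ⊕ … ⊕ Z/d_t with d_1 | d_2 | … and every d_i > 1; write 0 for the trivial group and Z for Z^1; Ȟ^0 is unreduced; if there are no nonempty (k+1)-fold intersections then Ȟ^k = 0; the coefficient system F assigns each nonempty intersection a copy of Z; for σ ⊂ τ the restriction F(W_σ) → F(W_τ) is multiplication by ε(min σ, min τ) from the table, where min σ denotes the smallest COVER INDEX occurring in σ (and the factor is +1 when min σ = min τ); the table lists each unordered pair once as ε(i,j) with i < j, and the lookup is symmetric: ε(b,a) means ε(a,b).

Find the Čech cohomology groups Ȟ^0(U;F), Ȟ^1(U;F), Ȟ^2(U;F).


cover nerve:
  W12={q2,q9} W13={q11} W23={q6}
C dims 3,3; δ0: rk 3, SNF 1^2·2
Ȟ^0: (3−3)−0=0 ⇒ 0
Ȟ^1: (3−0)−3=0 plus torsion [2] ⇒ Z/2
Ȟ^2: (0−0)−0=0 ⇒ 0

Ȟ^0(U;F) ≅ 0,  Ȟ^1(U;F) ≅ Z/2,  Ȟ^2(U;F) ≅ 0


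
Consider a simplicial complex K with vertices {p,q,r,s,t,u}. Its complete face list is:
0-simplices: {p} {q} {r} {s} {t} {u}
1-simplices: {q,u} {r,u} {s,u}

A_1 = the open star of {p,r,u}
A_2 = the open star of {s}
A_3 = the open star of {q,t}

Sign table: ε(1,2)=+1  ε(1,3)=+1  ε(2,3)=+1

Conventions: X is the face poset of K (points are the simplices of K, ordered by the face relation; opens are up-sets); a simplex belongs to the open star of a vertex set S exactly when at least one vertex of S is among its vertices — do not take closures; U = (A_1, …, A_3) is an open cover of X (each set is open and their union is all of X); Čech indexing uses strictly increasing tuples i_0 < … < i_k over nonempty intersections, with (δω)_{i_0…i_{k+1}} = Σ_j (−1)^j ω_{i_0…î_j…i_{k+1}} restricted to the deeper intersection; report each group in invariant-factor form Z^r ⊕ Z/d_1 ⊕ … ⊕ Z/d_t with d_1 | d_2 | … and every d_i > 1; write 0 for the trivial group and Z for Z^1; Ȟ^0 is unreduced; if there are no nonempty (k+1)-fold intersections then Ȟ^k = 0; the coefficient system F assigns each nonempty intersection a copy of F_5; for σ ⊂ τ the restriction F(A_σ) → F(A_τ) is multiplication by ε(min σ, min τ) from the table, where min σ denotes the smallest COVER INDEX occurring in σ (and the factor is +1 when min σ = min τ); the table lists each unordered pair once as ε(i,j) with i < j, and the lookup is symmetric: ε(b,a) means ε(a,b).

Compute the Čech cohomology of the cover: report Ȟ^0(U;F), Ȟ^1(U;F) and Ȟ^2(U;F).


Ȟ^0 ≅ Z/5, Ȟ^1 ≅ 0, Ȟ^2 ≅ 0

nonempty intersections:
  A1={{p},{r},{u},{q,u},{r,u},{s,u}} A2={{s},{s,u}} A3={{q},{t},{q,u}}
  A12={{s,u}} A13={{q,u}}
C dims 3,2; δ0: rk_F5 2
Ȟ^0: (3−2)−0=1 ⇒ Z/5
Ȟ^1: (2−0)−2=0 ⇒ 0
Ȟ^2: (0−0)−0=0 ⇒ 0


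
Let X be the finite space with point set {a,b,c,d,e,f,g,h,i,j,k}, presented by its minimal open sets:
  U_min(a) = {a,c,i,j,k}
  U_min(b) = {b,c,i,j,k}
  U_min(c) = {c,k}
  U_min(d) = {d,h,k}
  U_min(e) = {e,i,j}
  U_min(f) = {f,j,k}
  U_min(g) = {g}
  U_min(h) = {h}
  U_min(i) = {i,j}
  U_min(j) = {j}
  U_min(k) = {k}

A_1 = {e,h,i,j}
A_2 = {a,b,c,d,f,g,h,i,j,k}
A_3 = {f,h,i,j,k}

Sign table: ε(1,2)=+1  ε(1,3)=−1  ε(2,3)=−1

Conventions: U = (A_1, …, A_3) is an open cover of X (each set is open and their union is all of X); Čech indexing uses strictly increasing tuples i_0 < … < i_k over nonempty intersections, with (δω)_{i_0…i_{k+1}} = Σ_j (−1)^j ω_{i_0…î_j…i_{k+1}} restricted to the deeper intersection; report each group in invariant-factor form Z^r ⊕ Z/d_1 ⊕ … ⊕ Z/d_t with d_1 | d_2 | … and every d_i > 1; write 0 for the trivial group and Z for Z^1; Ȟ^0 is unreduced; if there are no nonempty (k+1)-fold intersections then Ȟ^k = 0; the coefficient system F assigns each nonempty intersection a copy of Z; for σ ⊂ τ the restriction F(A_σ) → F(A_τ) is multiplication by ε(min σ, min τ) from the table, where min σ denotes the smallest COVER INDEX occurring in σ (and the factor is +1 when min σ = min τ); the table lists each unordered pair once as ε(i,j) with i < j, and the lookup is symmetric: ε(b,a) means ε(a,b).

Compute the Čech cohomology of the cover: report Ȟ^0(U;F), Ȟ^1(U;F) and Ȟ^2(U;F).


nonempty intersections:
  A12={h,i,j} A13={h,i,j} A23={f,h,i,j,k}
  A123={h,i,j}
C dims 3,3,1; δ0: rk 2, SNF 1^2; δ1: rk 1, SNF 1^1
Ȟ^0: (3−2)−0=1 ⇒ Z
Ȟ^1: (3−1)−2=0 ⇒ 0
Ȟ^2: (1−0)−1=0 ⇒ 0

Ȟ^0(U;F) ≅ Z; Ȟ^1(U;F) ≅ 0; Ȟ^2(U;F) ≅ 0


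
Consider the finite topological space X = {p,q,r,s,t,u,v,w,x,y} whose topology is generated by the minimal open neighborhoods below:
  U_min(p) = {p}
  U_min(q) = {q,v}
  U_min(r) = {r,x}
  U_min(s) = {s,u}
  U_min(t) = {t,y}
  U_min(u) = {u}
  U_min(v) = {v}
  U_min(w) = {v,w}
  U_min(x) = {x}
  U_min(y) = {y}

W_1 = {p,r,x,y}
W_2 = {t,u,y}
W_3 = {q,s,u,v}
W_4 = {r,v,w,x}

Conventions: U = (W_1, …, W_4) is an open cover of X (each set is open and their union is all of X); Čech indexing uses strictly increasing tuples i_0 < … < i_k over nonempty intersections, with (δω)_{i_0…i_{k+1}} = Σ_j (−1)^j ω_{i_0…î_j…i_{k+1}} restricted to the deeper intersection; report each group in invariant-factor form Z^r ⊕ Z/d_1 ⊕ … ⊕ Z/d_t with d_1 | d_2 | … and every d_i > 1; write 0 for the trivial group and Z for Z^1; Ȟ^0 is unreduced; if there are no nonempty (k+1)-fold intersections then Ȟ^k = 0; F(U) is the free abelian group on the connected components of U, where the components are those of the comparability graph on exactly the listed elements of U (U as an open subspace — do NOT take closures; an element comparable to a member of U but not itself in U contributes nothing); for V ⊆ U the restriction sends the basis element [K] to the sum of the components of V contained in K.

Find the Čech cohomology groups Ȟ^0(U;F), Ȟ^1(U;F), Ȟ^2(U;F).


Ȟ^0 = Z^5,  Ȟ^1 = 0,  Ȟ^2 = 0

nonempty intersections:
  W12={y} W14={r,x} W23={u} W34={v}
components per intersection:
  W1: {p} {r,x} {y}
  W2: {t,y} {u}
  W3: {q,v} {s,u}
  W4: {r,x} {v,w}
  W12: {y}
  W14: {r,x}
  W23: {u}
  W34: {v}
C dims 9,4; δ0: rk 4, SNF 1^4
Ȟ^0: (9−4)−0=5 ⇒ Z^5
Ȟ^1: (4−0)−4=0 ⇒ 0
Ȟ^2: (0−0)−0=0 ⇒ 0


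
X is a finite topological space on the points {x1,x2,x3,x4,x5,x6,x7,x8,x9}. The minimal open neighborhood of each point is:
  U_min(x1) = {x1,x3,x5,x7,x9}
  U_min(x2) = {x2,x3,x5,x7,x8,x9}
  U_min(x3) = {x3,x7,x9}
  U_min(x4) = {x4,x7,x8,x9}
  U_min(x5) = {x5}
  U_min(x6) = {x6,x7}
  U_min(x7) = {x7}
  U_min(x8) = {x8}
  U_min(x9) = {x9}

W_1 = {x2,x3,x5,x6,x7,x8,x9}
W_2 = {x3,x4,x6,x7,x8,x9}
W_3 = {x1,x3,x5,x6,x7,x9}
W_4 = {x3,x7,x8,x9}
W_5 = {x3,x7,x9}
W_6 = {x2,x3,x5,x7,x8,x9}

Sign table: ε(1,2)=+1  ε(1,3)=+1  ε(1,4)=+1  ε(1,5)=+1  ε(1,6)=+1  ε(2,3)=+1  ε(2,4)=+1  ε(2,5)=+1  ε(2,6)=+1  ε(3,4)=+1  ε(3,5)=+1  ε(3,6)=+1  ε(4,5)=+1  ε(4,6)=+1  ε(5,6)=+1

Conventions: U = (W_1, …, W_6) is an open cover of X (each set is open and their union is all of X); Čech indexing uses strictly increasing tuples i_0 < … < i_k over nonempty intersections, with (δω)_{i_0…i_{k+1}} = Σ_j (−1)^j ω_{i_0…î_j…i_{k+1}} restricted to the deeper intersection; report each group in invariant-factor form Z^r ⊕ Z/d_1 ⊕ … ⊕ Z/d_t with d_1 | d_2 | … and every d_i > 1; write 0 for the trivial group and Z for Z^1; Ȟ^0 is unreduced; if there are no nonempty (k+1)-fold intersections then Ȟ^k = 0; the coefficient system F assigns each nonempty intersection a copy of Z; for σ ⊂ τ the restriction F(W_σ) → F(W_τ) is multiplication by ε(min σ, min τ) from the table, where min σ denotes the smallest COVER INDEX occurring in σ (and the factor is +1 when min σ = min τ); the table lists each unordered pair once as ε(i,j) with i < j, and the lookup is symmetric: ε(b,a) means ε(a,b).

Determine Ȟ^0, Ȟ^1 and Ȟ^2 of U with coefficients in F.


nerve of the cover:
  W12={x3,x6,x7,x8,x9} W13={x3,x5,x6,x7,x9} W14={x3,x7,x8,x9} W15={x3,x7,x9} W16={x2,x3,x5,x7,x8,x9} W23={x3,x6,x7,x9} W24={x3,x7,x8,x9} W25={x3,x7,x9} W26={x3,x7,x8,x9} W34={x3,x7,x9} W35={x3,x7,x9} W36={x3,x5,x7,x9} W45={x3,x7,x9} W46={x3,x7,x8,x9} W56={x3,x7,x9}
  W123={x3,x6,x7,x9} W124={x3,x7,x8,x9} W125={x3,x7,x9} W126={x3,x7,x8,x9} W134={x3,x7,x9} W135={x3,x7,x9} W136={x3,x5,x7,x9} W145={x3,x7,x9} W146={x3,x7,x8,x9} W156={x3,x7,x9} W234={x3,x7,x9} W235={x3,x7,x9} W236={x3,x7,x9} W245={x3,x7,x9} W246={x3,x7,x8,x9} W256={x3,x7,x9} W345={x3,x7,x9} W346={x3,x7,x9} W356={x3,x7,x9} W456={x3,x7,x9}
  W1234={x3,x7,x9} W1235={x3,x7,x9} W1236={x3,x7,x9} W1245={x3,x7,x9} W1246={x3,x7,x8,x9} W1256={x3,x7,x9} W1345={x3,x7,x9} W1346={x3,x7,x9} W1356={x3,x7,x9} W1456={x3,x7,x9} W2345={x3,x7,x9} W2346={x3,x7,x9} W2356={x3,x7,x9} W2456={x3,x7,x9} W3456={x3,x7,x9}
  W12345={x3,x7,x9} W12346={x3,x7,x9} W12356={x3,x7,x9} W12456={x3,x7,x9} W13456={x3,x7,x9} W23456={x3,x7,x9}
  W123456={x3,x7,x9}
C dims 6,15,20,15; δ0: rk 5, SNF 1^5; δ1: rk 10, SNF 1^10; δ2: rk 10, SNF 1^10
Ȟ^0 = (6 − 5) − 0 = 1, so Ȟ^0 ≅ Z
Ȟ^1 = (15 − 10) − 5 = 0, so Ȟ^1 ≅ 0
Ȟ^2 = (20 − 10) − 10 = 0, so Ȟ^2 ≅ 0

Ȟ^0 ≅ Z,  Ȟ^1 ≅ 0,  Ȟ^2 ≅ 0


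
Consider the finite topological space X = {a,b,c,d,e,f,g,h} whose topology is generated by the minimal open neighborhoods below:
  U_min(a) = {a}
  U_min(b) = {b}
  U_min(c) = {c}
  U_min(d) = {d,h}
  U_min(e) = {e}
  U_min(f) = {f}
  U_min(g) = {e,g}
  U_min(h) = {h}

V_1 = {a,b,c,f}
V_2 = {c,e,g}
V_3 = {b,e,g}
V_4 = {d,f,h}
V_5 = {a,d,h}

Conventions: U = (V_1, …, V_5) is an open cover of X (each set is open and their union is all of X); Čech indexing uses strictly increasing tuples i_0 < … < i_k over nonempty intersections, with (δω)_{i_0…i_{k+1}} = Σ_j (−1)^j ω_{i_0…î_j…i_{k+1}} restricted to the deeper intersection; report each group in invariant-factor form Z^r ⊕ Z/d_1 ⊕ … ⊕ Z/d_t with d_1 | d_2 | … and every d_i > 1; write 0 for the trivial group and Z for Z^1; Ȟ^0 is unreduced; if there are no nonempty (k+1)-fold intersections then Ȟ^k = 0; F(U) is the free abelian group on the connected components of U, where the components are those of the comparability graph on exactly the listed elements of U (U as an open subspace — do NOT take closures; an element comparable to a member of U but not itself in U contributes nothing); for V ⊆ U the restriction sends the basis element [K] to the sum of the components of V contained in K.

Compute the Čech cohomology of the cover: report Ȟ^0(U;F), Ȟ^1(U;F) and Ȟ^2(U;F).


nonempty intersections:
  V12={c} V13={b} V14={f} V15={a} V23={e,g} V45={d,h}
components per intersection:
  V1: {a} {b} {c} {f}
  V2: {c} {e,g}
  V3: {b} {e,g}
  V4: {d,h} {f}
  V5: {a} {d,h}
  V12: {c}
  V13: {b}
  V14: {f}
  V15: {a}
  V23: {e,g}
  V45: {d,h}
C dims 12,6; δ0: rk 6, SNF 1^6
Ȟ^0: (12−6)−0=6 ⇒ Z^6
Ȟ^1: (6−0)−6=0 ⇒ 0
Ȟ^2: (0−0)−0=0 ⇒ 0

Ȟ^0(U;F) ≅ Z^6,  Ȟ^1(U;F) ≅ 0,  Ȟ^2(U;F) ≅ 0


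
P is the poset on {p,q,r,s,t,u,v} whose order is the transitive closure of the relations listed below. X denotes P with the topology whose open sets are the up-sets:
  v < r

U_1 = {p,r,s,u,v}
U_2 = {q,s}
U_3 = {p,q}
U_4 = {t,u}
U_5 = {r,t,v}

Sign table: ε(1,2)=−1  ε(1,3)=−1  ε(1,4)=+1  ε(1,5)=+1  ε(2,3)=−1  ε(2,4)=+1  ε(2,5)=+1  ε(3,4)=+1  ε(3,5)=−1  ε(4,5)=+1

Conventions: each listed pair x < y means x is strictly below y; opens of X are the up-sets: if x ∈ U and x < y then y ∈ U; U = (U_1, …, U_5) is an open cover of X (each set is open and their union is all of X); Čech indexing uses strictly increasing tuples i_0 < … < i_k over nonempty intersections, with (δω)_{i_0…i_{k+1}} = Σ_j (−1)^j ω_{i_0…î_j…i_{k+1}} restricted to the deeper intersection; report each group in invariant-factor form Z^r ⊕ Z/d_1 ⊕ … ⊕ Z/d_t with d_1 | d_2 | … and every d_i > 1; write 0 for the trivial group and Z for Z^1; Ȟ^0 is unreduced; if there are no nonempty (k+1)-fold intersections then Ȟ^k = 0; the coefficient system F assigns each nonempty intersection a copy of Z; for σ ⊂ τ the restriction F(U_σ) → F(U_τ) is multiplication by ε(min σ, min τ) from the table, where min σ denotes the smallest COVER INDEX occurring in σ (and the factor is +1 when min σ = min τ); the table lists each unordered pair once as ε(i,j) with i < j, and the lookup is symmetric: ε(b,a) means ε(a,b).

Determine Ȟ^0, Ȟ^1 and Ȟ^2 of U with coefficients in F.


Ȟ^0 = 0, Ȟ^1 = Z ⊕ Z/2, Ȟ^2 = 0

intersection data:
  U12={s} U13={p} U14={u} U15={r,v} U23={q} U45={t}
C dims 5,6; δ0: rk 5, SNF 1^4·2
Ȟ^0 = (5 − 5) − 0 = 0, so Ȟ^0 ≅ 0
Ȟ^1 = (6 − 0) − 5 = 1 plus torsion [2], so Ȟ^1 ≅ Z ⊕ Z/2
Ȟ^2 = (0 − 0) − 0 = 0, so Ȟ^2 ≅ 0
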